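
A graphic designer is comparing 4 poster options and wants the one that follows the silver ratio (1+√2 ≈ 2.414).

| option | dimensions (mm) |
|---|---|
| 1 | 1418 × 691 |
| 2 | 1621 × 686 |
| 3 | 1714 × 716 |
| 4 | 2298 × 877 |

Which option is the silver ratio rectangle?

Ratios (long/short): 1 ≈ 2.052; 2 ≈ 2.363; 3 ≈ 2.394; 4 ≈ 2.620.
silver ratio ≈ 2.414; option 3 is nearest (Δ 0.020).

3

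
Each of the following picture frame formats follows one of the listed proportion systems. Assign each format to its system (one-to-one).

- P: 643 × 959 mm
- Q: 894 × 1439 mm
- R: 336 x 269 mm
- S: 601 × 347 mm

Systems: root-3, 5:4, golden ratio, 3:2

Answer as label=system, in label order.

P = 959/643 ≈ 1.491 → 3:2 (1.500)
Q = 1439/894 ≈ 1.610 → golden ratio (1.618)
R = 336/269 ≈ 1.249 → 5:4 (1.250)
S = 601/347 ≈ 1.732 → root-3 (1.732)

P=3:2, Q=golden ratio, R=5:4, S=root-3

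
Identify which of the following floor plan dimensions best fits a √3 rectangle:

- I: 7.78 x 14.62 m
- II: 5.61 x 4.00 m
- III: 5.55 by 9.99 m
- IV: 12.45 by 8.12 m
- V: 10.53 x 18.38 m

V

Ratios (long/short): I ≈ 1.879; II ≈ 1.403; III ≈ 1.800; IV ≈ 1.533; V ≈ 1.745.
root-3 ≈ 1.732; option V is nearest (Δ 0.013).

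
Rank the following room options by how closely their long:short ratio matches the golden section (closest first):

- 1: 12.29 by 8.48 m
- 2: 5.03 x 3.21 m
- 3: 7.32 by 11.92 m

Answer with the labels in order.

3, 2, 1

Ratios: 1 = 12.29 / 8.48 ≈ 1.449; 2 = 5.03 / 3.21 ≈ 1.567; 3 = 11.92 / 7.32 ≈ 1.628.
|Δ from 1.618|: 1 0.169; 2 0.051; 3 0.010.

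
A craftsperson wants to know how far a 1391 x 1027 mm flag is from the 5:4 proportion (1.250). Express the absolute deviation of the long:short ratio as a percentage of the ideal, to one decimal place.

Ratio = 1391 / 1027 ≈ 1.3544.
Ideal 5:4 = 1.2500. |1.3544 − 1.2500| / 1.2500 ≈ 8.35% → 8.4%.

8.4%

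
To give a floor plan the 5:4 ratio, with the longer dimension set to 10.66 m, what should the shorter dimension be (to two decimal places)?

8.53 m

5:4 = 1.25000.
Shorter side = 10.66 ÷ 1.25000 ≈ 8.5280 → 8.53 m.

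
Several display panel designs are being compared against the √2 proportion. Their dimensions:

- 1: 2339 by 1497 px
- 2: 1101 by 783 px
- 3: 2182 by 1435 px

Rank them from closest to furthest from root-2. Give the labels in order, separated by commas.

2, 3, 1

Ratios: 1 = 2339 / 1497 ≈ 1.562; 2 = 1101 / 783 ≈ 1.406; 3 = 2182 / 1435 ≈ 1.521.
|Δ from 1.414|: 1 0.148; 2 0.008; 3 0.107.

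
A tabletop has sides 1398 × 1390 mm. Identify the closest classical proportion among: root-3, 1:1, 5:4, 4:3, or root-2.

1:1

1398/1390 ≈ 1.006. Nearest candidates are 1:1 (1.000, off by 0.006) and 5:4 (1.250, off by 0.244).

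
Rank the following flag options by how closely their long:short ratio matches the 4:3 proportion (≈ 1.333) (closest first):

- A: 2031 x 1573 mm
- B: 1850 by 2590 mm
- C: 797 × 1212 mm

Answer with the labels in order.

A: 2031/1573 ≈ 1.291 → |1.291 − 1.333| = 0.042
B: 2590/1850 ≈ 1.400 → |1.400 − 1.333| = 0.067
C: 1212/797 ≈ 1.521 → |1.521 − 1.333| = 0.188

A, B, C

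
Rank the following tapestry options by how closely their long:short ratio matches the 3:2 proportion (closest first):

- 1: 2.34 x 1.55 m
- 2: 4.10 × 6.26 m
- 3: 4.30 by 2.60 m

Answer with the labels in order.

1, 2, 3

1: 2.34/1.55 ≈ 1.510 → |1.510 − 1.500| = 0.010
2: 6.26/4.10 ≈ 1.527 → |1.527 − 1.500| = 0.027
3: 4.30/2.60 ≈ 1.654 → |1.654 − 1.500| = 0.154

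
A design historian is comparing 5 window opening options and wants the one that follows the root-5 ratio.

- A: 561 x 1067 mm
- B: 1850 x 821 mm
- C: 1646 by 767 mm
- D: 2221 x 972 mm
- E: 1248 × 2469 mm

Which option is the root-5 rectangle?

B

Target root-5 ≈ 2.236.
A: 1.902 (Δ0.334)  B: 2.253 (Δ0.017)  C: 2.146 (Δ0.090)  D: 2.285 (Δ0.049)  E: 1.978 (Δ0.258)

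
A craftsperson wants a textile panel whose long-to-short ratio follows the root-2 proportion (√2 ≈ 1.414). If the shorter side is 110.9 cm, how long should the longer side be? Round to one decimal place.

156.8 cm

root-2 ≈ 1.41421.
Longer side = 110.9 × 1.41421 ≈ 156.836 → 156.8 cm.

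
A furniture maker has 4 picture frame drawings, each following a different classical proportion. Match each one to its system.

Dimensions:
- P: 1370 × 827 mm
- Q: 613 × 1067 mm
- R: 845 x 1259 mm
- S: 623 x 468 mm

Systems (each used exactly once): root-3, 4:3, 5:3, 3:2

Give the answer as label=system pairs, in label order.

P=5:3, Q=root-3, R=3:2, S=4:3

Ratios: P ≈ 1.657; Q ≈ 1.741; R ≈ 1.490; S ≈ 1.331.
Targets: root-3 ≈ 1.732; 4:3 ≈ 1.333; 5:3 ≈ 1.667; 3:2 ≈ 1.500.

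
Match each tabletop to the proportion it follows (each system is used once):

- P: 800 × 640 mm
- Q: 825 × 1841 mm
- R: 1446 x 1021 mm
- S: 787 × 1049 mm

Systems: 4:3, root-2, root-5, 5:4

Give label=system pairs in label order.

P = 800/640 ≈ 1.250 → 5:4 (1.250)
Q = 1841/825 ≈ 2.232 → root-5 (2.236)
R = 1446/1021 ≈ 1.416 → root-2 (1.414)
S = 1049/787 ≈ 1.333 → 4:3 (1.333)

P=5:4, Q=root-5, R=root-2, S=4:3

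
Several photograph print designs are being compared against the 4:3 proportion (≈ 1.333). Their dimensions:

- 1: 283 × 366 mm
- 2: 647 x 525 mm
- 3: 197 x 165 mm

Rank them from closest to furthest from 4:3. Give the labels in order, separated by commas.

1, 2, 3

Ratios: 1 = 366 / 283 ≈ 1.293; 2 = 647 / 525 ≈ 1.232; 3 = 197 / 165 ≈ 1.194.
|Δ from 1.333|: 1 0.040; 2 0.101; 3 0.139.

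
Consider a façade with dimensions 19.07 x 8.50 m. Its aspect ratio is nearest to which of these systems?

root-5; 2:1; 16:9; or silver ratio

Ratio = 19.07 / 8.50 ≈ 2.244.
Distances: root-5 2.236 (Δ 0.008); 2:1 2.000 (Δ 0.244); 16:9 1.778 (Δ 0.466); silver ratio 2.414 (Δ 0.170).

root-5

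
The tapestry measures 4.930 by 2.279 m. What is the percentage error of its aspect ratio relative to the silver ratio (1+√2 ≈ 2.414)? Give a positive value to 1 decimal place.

10.4%

Ratio = 4.930 / 2.279 ≈ 2.1632.
Ideal silver ratio ≈ 2.4142. |2.1632 − 2.4142| / 2.4142 ≈ 10.40% → 10.4%.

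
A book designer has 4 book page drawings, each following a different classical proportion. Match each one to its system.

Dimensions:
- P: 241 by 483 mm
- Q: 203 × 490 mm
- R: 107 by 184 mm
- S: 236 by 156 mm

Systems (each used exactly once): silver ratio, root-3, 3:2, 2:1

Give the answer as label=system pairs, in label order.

P = 483/241 ≈ 2.004 → 2:1 (2.000)
Q = 490/203 ≈ 2.414 → silver ratio (2.414)
R = 184/107 ≈ 1.720 → root-3 (1.732)
S = 236/156 ≈ 1.513 → 3:2 (1.500)

P=2:1, Q=silver ratio, R=root-3, S=3:2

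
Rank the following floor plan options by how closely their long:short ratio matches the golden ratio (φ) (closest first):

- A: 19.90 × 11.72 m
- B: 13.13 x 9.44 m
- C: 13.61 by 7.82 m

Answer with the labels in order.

Ratios: A = 19.90 / 11.72 ≈ 1.698; B = 13.13 / 9.44 ≈ 1.391; C = 13.61 / 7.82 ≈ 1.740.
|Δ from 1.618|: A 0.080; B 0.227; C 0.122.

A, C, B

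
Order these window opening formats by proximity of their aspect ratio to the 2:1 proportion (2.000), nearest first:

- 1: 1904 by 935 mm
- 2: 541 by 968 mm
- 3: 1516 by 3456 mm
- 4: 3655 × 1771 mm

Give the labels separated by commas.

Ratios: 1 = 1904 / 935 ≈ 2.036; 2 = 968 / 541 ≈ 1.789; 3 = 3456 / 1516 ≈ 2.280; 4 = 3655 / 1771 ≈ 2.064.
|Δ from 2.000|: 1 0.036; 2 0.211; 3 0.280; 4 0.064.

1, 4, 2, 3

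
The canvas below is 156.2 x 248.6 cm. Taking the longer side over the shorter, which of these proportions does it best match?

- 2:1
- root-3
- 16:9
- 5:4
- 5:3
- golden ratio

Ratio = 248.6 / 156.2 ≈ 1.592.
Distances: 2:1 2.000 (Δ 0.408); root-3 1.732 (Δ 0.140); 16:9 1.778 (Δ 0.186); 5:4 1.250 (Δ 0.342); 5:3 1.667 (Δ 0.075); golden ratio 1.618 (Δ 0.026).

golden ratio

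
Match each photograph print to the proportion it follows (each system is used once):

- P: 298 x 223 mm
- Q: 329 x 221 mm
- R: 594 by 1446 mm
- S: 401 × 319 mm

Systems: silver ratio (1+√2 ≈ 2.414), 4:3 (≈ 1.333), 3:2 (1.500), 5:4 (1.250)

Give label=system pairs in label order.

P=4:3, Q=3:2, R=silver ratio, S=5:4

Ratios: P ≈ 1.336; Q ≈ 1.489; R ≈ 2.434; S ≈ 1.257.
Targets: silver ratio ≈ 2.414; 4:3 ≈ 1.333; 3:2 ≈ 1.500; 5:4 ≈ 1.250.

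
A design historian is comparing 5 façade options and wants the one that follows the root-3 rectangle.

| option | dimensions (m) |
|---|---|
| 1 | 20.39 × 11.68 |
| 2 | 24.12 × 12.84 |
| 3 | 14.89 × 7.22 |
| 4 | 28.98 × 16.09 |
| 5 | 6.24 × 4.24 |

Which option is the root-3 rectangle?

Target root-3 ≈ 1.732.
1: 1.746 (Δ0.014)  2: 1.879 (Δ0.147)  3: 2.062 (Δ0.330)  4: 1.801 (Δ0.069)  5: 1.472 (Δ0.260)

1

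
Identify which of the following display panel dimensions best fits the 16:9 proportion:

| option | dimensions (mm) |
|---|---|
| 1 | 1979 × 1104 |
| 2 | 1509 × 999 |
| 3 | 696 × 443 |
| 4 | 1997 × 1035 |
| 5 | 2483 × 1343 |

Ratios (long/short): 1 ≈ 1.793; 2 ≈ 1.511; 3 ≈ 1.571; 4 ≈ 1.929; 5 ≈ 1.849.
16:9 ≈ 1.778; option 1 is nearest (Δ 0.015).

1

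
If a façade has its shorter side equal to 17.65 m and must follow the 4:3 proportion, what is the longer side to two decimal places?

4:3 ≈ 1.33333.
Longer side = 17.65 × 1.33333 ≈ 23.5333 → 23.53 m.

23.53 m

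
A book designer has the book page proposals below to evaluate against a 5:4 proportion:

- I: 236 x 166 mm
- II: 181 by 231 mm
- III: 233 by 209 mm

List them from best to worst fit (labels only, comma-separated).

II, III, I

I: 236/166 ≈ 1.422 → |1.422 − 1.250| = 0.172
II: 231/181 ≈ 1.276 → |1.276 − 1.250| = 0.026
III: 233/209 ≈ 1.115 → |1.115 − 1.250| = 0.135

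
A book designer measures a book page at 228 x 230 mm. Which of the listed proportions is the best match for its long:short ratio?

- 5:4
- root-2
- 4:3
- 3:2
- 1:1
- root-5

230/228 ≈ 1.009. Nearest candidates are 1:1 (1.000, off by 0.009) and 5:4 (1.250, off by 0.241).

1:1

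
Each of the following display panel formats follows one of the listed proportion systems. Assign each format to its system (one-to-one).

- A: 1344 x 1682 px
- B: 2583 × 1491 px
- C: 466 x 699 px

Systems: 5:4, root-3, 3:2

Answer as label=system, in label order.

A=5:4, B=root-3, C=3:2

A = 1682/1344 ≈ 1.251 → 5:4 (1.250)
B = 2583/1491 ≈ 1.732 → root-3 (1.732)
C = 699/466 ≈ 1.500 → 3:2 (1.500)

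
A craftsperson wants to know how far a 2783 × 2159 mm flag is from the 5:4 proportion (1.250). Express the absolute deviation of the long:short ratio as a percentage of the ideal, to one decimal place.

Ratio = 2783 / 2159 ≈ 1.2890.
Ideal 5:4 = 1.2500. |1.2890 − 1.2500| / 1.2500 ≈ 3.12% → 3.1%.

3.1%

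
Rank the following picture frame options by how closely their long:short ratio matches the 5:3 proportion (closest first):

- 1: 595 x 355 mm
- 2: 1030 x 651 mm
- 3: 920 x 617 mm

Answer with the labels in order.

1, 2, 3

1: 595/355 ≈ 1.676 → |1.676 − 1.667| = 0.009
2: 1030/651 ≈ 1.582 → |1.582 − 1.667| = 0.085
3: 920/617 ≈ 1.491 → |1.491 − 1.667| = 0.176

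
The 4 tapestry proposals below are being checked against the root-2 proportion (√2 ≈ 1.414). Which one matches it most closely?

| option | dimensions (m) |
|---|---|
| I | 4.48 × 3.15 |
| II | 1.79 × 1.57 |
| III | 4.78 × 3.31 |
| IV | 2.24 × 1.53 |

I

Ratios (long/short): I ≈ 1.422; II ≈ 1.140; III ≈ 1.444; IV ≈ 1.464.
root-2 ≈ 1.414; option I is nearest (Δ 0.008).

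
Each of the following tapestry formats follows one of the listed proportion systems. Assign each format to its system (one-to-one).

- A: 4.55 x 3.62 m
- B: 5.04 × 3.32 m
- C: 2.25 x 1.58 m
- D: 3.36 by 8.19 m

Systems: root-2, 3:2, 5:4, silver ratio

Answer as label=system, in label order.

A=5:4, B=3:2, C=root-2, D=silver ratio

Ratios: A ≈ 1.257; B ≈ 1.518; C ≈ 1.424; D ≈ 2.438.
Targets: root-2 ≈ 1.414; 3:2 ≈ 1.500; 5:4 ≈ 1.250; silver ratio ≈ 2.414.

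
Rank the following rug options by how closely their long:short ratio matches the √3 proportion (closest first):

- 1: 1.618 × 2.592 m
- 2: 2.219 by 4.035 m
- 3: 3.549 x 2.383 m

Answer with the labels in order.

Ratios: 1 = 2.592 / 1.618 ≈ 1.602; 2 = 4.035 / 2.219 ≈ 1.818; 3 = 3.549 / 2.383 ≈ 1.489.
|Δ from 1.732|: 1 0.130; 2 0.086; 3 0.243.

2, 1, 3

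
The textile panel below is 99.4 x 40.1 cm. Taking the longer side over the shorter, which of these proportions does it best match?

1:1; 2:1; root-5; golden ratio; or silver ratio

silver ratio

Ratio = 99.4 / 40.1 ≈ 2.479.
Distances: 1:1 1.000 (Δ 1.479); 2:1 2.000 (Δ 0.479); root-5 2.236 (Δ 0.243); golden ratio 1.618 (Δ 0.861); silver ratio 2.414 (Δ 0.065).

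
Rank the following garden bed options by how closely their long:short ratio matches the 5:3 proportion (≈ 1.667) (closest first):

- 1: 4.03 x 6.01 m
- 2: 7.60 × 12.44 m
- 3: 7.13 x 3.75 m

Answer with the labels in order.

Ratios: 1 = 6.01 / 4.03 ≈ 1.491; 2 = 12.44 / 7.60 ≈ 1.637; 3 = 7.13 / 3.75 ≈ 1.901.
|Δ from 1.667|: 1 0.176; 2 0.030; 3 0.234.

2, 1, 3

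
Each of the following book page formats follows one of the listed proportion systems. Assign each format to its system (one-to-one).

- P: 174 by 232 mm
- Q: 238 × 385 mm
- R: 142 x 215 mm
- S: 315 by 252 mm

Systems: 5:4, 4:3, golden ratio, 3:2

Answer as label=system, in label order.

P=4:3, Q=golden ratio, R=3:2, S=5:4

Ratios: P ≈ 1.333; Q ≈ 1.618; R ≈ 1.514; S ≈ 1.250.
Targets: 5:4 ≈ 1.250; 4:3 ≈ 1.333; golden ratio ≈ 1.618; 3:2 ≈ 1.500.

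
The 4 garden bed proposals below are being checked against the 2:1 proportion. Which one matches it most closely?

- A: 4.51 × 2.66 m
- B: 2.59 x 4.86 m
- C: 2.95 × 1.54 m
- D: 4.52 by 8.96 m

D

Ratios (long/short): A ≈ 1.695; B ≈ 1.876; C ≈ 1.916; D ≈ 1.982.
2:1 ≈ 2.000; option D is nearest (Δ 0.018).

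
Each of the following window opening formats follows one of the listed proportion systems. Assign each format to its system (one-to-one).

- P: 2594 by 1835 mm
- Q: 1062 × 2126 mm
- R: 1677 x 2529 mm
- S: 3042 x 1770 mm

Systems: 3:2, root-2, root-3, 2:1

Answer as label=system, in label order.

P = 2594/1835 ≈ 1.414 → root-2 (1.414)
Q = 2126/1062 ≈ 2.002 → 2:1 (2.000)
R = 2529/1677 ≈ 1.508 → 3:2 (1.500)
S = 3042/1770 ≈ 1.719 → root-3 (1.732)

P=root-2, Q=2:1, R=3:2, S=root-3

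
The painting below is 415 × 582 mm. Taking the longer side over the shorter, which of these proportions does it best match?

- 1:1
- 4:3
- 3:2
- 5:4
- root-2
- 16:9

582/415 ≈ 1.402. Nearest candidates are root-2 (1.414, off by 0.012) and 4:3 (1.333, off by 0.069).

root-2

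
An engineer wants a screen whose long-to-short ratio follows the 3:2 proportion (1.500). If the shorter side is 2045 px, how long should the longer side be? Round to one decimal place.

3067.5 px

3:2 = 1.50000.
Longer side = 2045 × 1.50000 ≈ 3067.500 → 3067.5 px.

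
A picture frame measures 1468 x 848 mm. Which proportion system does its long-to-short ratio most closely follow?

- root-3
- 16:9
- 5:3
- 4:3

Ratio = 1468 / 848 ≈ 1.731.
Distances: root-3 1.732 (Δ 0.001); 16:9 1.778 (Δ 0.047); 5:3 1.667 (Δ 0.064); 4:3 1.333 (Δ 0.398).

root-3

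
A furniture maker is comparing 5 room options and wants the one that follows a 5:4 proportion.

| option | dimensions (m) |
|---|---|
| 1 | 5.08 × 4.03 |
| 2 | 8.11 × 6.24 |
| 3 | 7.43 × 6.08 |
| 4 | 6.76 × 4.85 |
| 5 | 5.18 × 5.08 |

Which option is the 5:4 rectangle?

Target 5:4 ≈ 1.250.
1: 1.261 (Δ0.011)  2: 1.300 (Δ0.050)  3: 1.222 (Δ0.028)  4: 1.394 (Δ0.144)  5: 1.020 (Δ0.230)

1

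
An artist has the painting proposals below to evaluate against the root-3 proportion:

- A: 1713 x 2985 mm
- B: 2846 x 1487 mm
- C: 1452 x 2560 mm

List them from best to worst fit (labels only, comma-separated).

A, C, B

A: 2985/1713 ≈ 1.743 → |1.743 − 1.732| = 0.011
B: 2846/1487 ≈ 1.914 → |1.914 − 1.732| = 0.182
C: 2560/1452 ≈ 1.763 → |1.763 − 1.732| = 0.031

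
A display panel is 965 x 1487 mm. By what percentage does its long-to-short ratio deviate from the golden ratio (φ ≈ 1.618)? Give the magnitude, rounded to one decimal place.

Ratio = 1487 / 965 ≈ 1.5409.
Ideal golden ratio ≈ 1.6180. |1.5409 − 1.6180| / 1.6180 ≈ 4.77% → 4.8%.

4.8%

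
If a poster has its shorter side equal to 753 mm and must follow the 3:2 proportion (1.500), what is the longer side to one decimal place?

1129.5 mm

3:2 = 1.50000.
Longer side = 753 × 1.50000 ≈ 1129.500 → 1129.5 mm.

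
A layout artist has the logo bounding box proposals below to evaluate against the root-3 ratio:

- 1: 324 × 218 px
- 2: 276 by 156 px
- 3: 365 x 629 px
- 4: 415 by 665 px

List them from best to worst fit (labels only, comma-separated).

Ratios: 1 = 324 / 218 ≈ 1.486; 2 = 276 / 156 ≈ 1.769; 3 = 629 / 365 ≈ 1.723; 4 = 665 / 415 ≈ 1.602.
|Δ from 1.732|: 1 0.246; 2 0.037; 3 0.009; 4 0.130.

3, 2, 4, 1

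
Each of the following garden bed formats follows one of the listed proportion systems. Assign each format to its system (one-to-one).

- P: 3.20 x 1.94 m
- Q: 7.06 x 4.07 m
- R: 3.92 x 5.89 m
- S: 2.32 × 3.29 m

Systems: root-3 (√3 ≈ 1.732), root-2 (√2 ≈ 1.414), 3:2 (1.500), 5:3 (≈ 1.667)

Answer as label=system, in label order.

Ratios: P ≈ 1.649; Q ≈ 1.735; R ≈ 1.503; S ≈ 1.418.
Targets: root-3 ≈ 1.732; root-2 ≈ 1.414; 3:2 ≈ 1.500; 5:3 ≈ 1.667.

P=5:3, Q=root-3, R=3:2, S=root-2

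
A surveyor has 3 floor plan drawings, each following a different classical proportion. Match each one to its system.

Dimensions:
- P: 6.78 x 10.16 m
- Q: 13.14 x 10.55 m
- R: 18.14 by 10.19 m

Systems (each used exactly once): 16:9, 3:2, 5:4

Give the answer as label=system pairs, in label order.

P = 10.16/6.78 ≈ 1.499 → 3:2 (1.500)
Q = 13.14/10.55 ≈ 1.245 → 5:4 (1.250)
R = 18.14/10.19 ≈ 1.780 → 16:9 (1.778)

P=3:2, Q=5:4, R=16:9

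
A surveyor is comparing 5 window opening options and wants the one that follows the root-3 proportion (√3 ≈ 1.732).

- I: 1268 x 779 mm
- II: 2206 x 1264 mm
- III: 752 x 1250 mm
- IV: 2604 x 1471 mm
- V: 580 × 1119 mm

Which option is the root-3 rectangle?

II

Ratios (long/short): I ≈ 1.628; II ≈ 1.745; III ≈ 1.662; IV ≈ 1.770; V ≈ 1.929.
root-3 ≈ 1.732; option II is nearest (Δ 0.013).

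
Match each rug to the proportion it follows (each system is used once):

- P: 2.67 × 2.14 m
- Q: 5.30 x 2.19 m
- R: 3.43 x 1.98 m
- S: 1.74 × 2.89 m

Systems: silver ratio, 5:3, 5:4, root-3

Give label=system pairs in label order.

P = 2.67/2.14 ≈ 1.248 → 5:4 (1.250)
Q = 5.30/2.19 ≈ 2.420 → silver ratio (2.414)
R = 3.43/1.98 ≈ 1.732 → root-3 (1.732)
S = 2.89/1.74 ≈ 1.661 → 5:3 (1.667)

P=5:4, Q=silver ratio, R=root-3, S=5:3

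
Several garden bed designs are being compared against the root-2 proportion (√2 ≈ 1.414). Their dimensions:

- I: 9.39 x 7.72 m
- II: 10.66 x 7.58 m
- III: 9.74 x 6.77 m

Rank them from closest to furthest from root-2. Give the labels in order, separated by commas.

II, III, I

I: 9.39/7.72 ≈ 1.216 → |1.216 − 1.414| = 0.198
II: 10.66/7.58 ≈ 1.406 → |1.406 − 1.414| = 0.008
III: 9.74/6.77 ≈ 1.439 → |1.439 − 1.414| = 0.025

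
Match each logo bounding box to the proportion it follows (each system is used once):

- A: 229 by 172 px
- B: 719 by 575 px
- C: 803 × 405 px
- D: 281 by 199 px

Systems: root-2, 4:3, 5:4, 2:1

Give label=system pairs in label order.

Ratios: A ≈ 1.331; B ≈ 1.250; C ≈ 1.983; D ≈ 1.412.
Targets: root-2 ≈ 1.414; 4:3 ≈ 1.333; 5:4 ≈ 1.250; 2:1 ≈ 2.000.

A=4:3, B=5:4, C=2:1, D=root-2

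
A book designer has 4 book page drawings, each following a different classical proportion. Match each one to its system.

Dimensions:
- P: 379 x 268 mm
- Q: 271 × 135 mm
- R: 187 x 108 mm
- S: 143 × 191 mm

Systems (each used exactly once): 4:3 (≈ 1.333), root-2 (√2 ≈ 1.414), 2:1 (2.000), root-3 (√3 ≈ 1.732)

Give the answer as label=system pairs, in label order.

P=root-2, Q=2:1, R=root-3, S=4:3

Ratios: P ≈ 1.414; Q ≈ 2.007; R ≈ 1.731; S ≈ 1.336.
Targets: 4:3 ≈ 1.333; root-2 ≈ 1.414; 2:1 ≈ 2.000; root-3 ≈ 1.732.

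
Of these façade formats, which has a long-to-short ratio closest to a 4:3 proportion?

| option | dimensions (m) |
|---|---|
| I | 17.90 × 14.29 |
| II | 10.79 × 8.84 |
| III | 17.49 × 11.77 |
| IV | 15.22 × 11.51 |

Ratios (long/short): I ≈ 1.253; II ≈ 1.221; III ≈ 1.486; IV ≈ 1.322.
4:3 ≈ 1.333; option IV is nearest (Δ 0.011).

IV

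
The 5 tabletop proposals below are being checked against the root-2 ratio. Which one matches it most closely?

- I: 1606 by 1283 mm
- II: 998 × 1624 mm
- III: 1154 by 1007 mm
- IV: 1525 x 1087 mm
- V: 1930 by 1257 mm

Target root-2 ≈ 1.414.
I: 1.252 (Δ0.162)  II: 1.627 (Δ0.213)  III: 1.146 (Δ0.268)  IV: 1.403 (Δ0.011)  V: 1.535 (Δ0.121)

IV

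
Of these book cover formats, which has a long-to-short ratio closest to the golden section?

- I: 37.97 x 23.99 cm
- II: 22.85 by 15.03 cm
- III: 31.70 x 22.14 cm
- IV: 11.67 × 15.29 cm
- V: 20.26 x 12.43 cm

Target golden ratio ≈ 1.618.
I: 1.583 (Δ0.035)  II: 1.520 (Δ0.098)  III: 1.432 (Δ0.186)  IV: 1.310 (Δ0.308)  V: 1.630 (Δ0.012)

V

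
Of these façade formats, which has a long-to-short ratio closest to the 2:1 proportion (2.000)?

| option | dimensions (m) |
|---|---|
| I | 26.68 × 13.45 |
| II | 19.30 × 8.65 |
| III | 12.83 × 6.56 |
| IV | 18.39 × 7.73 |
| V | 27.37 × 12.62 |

I

Ratios (long/short): I ≈ 1.984; II ≈ 2.231; III ≈ 1.956; IV ≈ 2.379; V ≈ 2.169.
2:1 ≈ 2.000; option I is nearest (Δ 0.016).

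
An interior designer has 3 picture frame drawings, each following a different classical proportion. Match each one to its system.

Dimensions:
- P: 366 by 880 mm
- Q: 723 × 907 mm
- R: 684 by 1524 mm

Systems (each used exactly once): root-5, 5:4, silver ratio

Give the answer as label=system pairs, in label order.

Ratios: P ≈ 2.404; Q ≈ 1.254; R ≈ 2.228.
Targets: root-5 ≈ 2.236; 5:4 ≈ 1.250; silver ratio ≈ 2.414.

P=silver ratio, Q=5:4, R=root-5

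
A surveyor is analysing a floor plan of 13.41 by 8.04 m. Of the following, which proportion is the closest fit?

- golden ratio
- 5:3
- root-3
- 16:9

Ratio = 13.41 / 8.04 ≈ 1.668.
Distances: golden ratio 1.618 (Δ 0.050); 5:3 1.667 (Δ 0.001); root-3 1.732 (Δ 0.064); 16:9 1.778 (Δ 0.110).

5:3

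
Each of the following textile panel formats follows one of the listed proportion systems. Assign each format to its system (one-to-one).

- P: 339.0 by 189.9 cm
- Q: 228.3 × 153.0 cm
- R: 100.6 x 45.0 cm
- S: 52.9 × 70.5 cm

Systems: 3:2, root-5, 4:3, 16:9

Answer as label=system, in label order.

P=16:9, Q=3:2, R=root-5, S=4:3

Ratios: P ≈ 1.785; Q ≈ 1.492; R ≈ 2.236; S ≈ 1.333.
Targets: 3:2 ≈ 1.500; root-5 ≈ 2.236; 4:3 ≈ 1.333; 16:9 ≈ 1.778.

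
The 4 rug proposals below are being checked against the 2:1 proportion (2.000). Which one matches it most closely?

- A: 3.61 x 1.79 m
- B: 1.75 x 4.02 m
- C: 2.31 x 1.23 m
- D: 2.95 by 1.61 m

Target 2:1 ≈ 2.000.
A: 2.017 (Δ0.017)  B: 2.297 (Δ0.297)  C: 1.878 (Δ0.122)  D: 1.832 (Δ0.168)

A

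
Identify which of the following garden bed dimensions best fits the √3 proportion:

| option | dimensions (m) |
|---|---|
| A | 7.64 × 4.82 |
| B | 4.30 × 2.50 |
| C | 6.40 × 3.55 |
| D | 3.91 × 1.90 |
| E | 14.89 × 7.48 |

B

Ratios (long/short): A ≈ 1.585; B ≈ 1.720; C ≈ 1.803; D ≈ 2.058; E ≈ 1.991.
root-3 ≈ 1.732; option B is nearest (Δ 0.012).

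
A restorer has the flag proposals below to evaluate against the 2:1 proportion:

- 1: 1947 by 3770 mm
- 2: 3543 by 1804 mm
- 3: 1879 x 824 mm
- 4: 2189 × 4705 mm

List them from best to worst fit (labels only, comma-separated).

Ratios: 1 = 3770 / 1947 ≈ 1.936; 2 = 3543 / 1804 ≈ 1.964; 3 = 1879 / 824 ≈ 2.280; 4 = 4705 / 2189 ≈ 2.149.
|Δ from 2.000|: 1 0.064; 2 0.036; 3 0.280; 4 0.149.

2, 1, 4, 3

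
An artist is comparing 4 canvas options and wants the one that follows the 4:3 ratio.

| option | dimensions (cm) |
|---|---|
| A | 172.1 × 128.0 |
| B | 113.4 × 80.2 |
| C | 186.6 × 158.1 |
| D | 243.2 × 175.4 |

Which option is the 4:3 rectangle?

Ratios (long/short): A ≈ 1.345; B ≈ 1.414; C ≈ 1.180; D ≈ 1.387.
4:3 ≈ 1.333; option A is nearest (Δ 0.012).

A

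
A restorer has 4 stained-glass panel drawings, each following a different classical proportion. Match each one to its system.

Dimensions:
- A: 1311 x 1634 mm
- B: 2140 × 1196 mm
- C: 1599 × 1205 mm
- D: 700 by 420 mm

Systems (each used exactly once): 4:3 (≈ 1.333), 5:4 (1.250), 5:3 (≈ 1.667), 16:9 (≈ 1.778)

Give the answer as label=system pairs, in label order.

A = 1634/1311 ≈ 1.246 → 5:4 (1.250)
B = 2140/1196 ≈ 1.789 → 16:9 (1.778)
C = 1599/1205 ≈ 1.327 → 4:3 (1.333)
D = 700/420 ≈ 1.667 → 5:3 (1.667)

A=5:4, B=16:9, C=4:3, D=5:3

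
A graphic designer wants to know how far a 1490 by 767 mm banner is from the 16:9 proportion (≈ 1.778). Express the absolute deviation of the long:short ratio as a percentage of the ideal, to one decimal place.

Ratio = 1490 / 767 ≈ 1.9426.
Ideal 16:9 ≈ 1.7778. |1.9426 − 1.7778| / 1.7778 ≈ 9.27% → 9.3%.

9.3%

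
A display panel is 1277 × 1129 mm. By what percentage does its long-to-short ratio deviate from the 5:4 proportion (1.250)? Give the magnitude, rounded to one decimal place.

Ratio = 1277 / 1129 ≈ 1.1311.
Ideal 5:4 = 1.2500. |1.1311 − 1.2500| / 1.2500 ≈ 9.51% → 9.5%.

9.5%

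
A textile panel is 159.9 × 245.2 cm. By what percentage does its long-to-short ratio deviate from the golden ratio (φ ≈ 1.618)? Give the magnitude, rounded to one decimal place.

Ratio = 245.2 / 159.9 ≈ 1.5335.
Ideal golden ratio ≈ 1.6180. |1.5335 − 1.6180| / 1.6180 ≈ 5.22% → 5.2%.

5.2%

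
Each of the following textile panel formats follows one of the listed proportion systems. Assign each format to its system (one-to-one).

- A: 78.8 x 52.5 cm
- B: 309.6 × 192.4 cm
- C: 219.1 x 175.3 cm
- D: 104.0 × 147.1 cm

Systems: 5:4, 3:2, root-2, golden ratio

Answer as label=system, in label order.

Ratios: A ≈ 1.501; B ≈ 1.609; C ≈ 1.250; D ≈ 1.414.
Targets: 5:4 ≈ 1.250; 3:2 ≈ 1.500; root-2 ≈ 1.414; golden ratio ≈ 1.618.

A=3:2, B=golden ratio, C=5:4, D=root-2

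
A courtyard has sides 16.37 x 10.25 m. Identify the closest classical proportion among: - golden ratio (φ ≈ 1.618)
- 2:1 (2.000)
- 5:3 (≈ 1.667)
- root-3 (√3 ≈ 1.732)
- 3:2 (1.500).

golden ratio

Ratio = 16.37 / 10.25 ≈ 1.597.
Distances: golden ratio 1.618 (Δ 0.021); 2:1 2.000 (Δ 0.403); 5:3 1.667 (Δ 0.070); root-3 1.732 (Δ 0.135); 3:2 1.500 (Δ 0.097).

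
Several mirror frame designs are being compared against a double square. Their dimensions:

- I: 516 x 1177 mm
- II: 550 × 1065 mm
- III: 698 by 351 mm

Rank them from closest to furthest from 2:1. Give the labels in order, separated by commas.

III, II, I

Ratios: I = 1177 / 516 ≈ 2.281; II = 1065 / 550 ≈ 1.936; III = 698 / 351 ≈ 1.989.
|Δ from 2.000|: I 0.281; II 0.064; III 0.011.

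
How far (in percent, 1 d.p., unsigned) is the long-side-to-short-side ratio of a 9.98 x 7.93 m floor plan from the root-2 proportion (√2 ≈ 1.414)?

Ratio = 9.98 / 7.93 ≈ 1.2585.
Ideal root-2 ≈ 1.4142. |1.2585 − 1.4142| / 1.4142 ≈ 11.01% → 11.0%.

11.0%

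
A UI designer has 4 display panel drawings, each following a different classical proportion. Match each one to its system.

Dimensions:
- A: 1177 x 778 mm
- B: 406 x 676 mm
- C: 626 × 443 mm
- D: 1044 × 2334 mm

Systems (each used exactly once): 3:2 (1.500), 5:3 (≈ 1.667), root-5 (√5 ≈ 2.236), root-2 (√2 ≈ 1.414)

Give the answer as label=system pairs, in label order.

Ratios: A ≈ 1.513; B ≈ 1.665; C ≈ 1.413; D ≈ 2.236.
Targets: 3:2 ≈ 1.500; 5:3 ≈ 1.667; root-5 ≈ 2.236; root-2 ≈ 1.414.

A=3:2, B=5:3, C=root-2, D=root-5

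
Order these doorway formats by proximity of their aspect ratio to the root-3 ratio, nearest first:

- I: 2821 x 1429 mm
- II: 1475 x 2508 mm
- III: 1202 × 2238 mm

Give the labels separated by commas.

I: 2821/1429 ≈ 1.974 → |1.974 − 1.732| = 0.242
II: 2508/1475 ≈ 1.700 → |1.700 − 1.732| = 0.032
III: 2238/1202 ≈ 1.862 → |1.862 − 1.732| = 0.130

II, III, I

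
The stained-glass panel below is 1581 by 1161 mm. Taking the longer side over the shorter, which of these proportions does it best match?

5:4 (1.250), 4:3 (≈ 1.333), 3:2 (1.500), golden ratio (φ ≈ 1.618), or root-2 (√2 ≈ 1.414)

1581/1161 ≈ 1.362. Nearest candidates are 4:3 (1.333, off by 0.029) and root-2 (1.414, off by 0.052).

4:3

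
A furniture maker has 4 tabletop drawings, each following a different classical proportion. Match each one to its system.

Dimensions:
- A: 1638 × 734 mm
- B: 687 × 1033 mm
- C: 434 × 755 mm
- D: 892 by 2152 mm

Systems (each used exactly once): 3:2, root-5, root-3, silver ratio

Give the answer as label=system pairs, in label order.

Ratios: A ≈ 2.232; B ≈ 1.504; C ≈ 1.740; D ≈ 2.413.
Targets: 3:2 ≈ 1.500; root-5 ≈ 2.236; root-3 ≈ 1.732; silver ratio ≈ 2.414.

A=root-5, B=3:2, C=root-3, D=silver ratio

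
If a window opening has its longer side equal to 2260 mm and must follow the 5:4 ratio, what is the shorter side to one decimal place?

5:4 = 1.25000.
Shorter side = 2260 ÷ 1.25000 ≈ 1808.000 → 1808.0 mm.

1808.0 mm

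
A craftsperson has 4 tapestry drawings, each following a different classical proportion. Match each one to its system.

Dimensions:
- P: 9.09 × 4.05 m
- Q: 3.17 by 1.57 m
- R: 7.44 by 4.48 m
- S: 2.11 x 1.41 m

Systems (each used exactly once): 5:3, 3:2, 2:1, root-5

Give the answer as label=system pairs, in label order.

P = 9.09/4.05 ≈ 2.244 → root-5 (2.236)
Q = 3.17/1.57 ≈ 2.019 → 2:1 (2.000)
R = 7.44/4.48 ≈ 1.661 → 5:3 (1.667)
S = 2.11/1.41 ≈ 1.496 → 3:2 (1.500)

P=root-5, Q=2:1, R=5:3, S=3:2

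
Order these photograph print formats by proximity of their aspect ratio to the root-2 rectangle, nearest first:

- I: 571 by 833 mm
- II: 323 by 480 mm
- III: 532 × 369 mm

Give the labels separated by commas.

III, I, II

Ratios: I = 833 / 571 ≈ 1.459; II = 480 / 323 ≈ 1.486; III = 532 / 369 ≈ 1.442.
|Δ from 1.414|: I 0.045; II 0.072; III 0.028.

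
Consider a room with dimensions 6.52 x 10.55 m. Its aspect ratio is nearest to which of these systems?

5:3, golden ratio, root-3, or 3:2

10.55/6.52 ≈ 1.618. Nearest candidates are golden ratio (1.618, off by 0.000) and 5:3 (1.667, off by 0.049).

golden ratio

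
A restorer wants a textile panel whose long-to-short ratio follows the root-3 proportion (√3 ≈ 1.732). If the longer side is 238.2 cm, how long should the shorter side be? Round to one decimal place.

root-3 ≈ 1.73205.
Shorter side = 238.2 ÷ 1.73205 ≈ 137.525 → 137.5 cm.

137.5 cm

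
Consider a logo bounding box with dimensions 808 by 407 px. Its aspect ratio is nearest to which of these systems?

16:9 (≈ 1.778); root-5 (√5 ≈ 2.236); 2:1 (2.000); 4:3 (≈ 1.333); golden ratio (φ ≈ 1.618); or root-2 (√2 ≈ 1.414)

Ratio = 808 / 407 ≈ 1.985.
Distances: 16:9 1.778 (Δ 0.207); root-5 2.236 (Δ 0.251); 2:1 2.000 (Δ 0.015); 4:3 1.333 (Δ 0.652); golden ratio 1.618 (Δ 0.367); root-2 1.414 (Δ 0.571).

2:1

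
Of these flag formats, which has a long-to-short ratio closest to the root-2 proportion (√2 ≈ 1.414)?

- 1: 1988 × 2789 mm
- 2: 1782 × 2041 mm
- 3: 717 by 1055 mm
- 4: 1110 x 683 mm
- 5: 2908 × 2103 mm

Ratios (long/short): 1 ≈ 1.403; 2 ≈ 1.145; 3 ≈ 1.471; 4 ≈ 1.625; 5 ≈ 1.383.
root-2 ≈ 1.414; option 1 is nearest (Δ 0.011).

1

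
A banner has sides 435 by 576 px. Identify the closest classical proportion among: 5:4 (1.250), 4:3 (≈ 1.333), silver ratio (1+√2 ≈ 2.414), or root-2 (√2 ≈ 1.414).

Ratio = 576 / 435 ≈ 1.324.
Distances: 5:4 1.250 (Δ 0.074); 4:3 1.333 (Δ 0.009); silver ratio 2.414 (Δ 1.090); root-2 1.414 (Δ 0.090).

4:3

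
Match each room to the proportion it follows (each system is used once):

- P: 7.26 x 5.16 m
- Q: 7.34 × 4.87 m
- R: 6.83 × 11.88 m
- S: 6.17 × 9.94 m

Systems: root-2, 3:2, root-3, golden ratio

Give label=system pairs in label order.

P = 7.26/5.16 ≈ 1.407 → root-2 (1.414)
Q = 7.34/4.87 ≈ 1.507 → 3:2 (1.500)
R = 11.88/6.83 ≈ 1.739 → root-3 (1.732)
S = 9.94/6.17 ≈ 1.611 → golden ratio (1.618)

P=root-2, Q=3:2, R=root-3, S=golden ratio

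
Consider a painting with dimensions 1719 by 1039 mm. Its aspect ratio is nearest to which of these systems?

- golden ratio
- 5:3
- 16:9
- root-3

5:3

1719/1039 ≈ 1.654. Nearest candidates are 5:3 (1.667, off by 0.013) and golden ratio (1.618, off by 0.036).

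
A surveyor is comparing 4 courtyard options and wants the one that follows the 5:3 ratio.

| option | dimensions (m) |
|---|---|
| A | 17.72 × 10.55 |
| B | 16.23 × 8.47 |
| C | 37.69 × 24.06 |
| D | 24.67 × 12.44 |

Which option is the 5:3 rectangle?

A

Ratios (long/short): A ≈ 1.680; B ≈ 1.916; C ≈ 1.567; D ≈ 1.983.
5:3 ≈ 1.667; option A is nearest (Δ 0.013).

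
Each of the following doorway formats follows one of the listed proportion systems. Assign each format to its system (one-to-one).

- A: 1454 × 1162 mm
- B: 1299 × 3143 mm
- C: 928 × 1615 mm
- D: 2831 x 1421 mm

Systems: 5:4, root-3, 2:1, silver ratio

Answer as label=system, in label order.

A = 1454/1162 ≈ 1.251 → 5:4 (1.250)
B = 3143/1299 ≈ 2.420 → silver ratio (2.414)
C = 1615/928 ≈ 1.740 → root-3 (1.732)
D = 2831/1421 ≈ 1.992 → 2:1 (2.000)

A=5:4, B=silver ratio, C=root-3, D=2:1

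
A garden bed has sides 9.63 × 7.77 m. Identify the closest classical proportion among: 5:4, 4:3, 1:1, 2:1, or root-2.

5:4

Ratio = 9.63 / 7.77 ≈ 1.239.
Distances: 5:4 1.250 (Δ 0.011); 4:3 1.333 (Δ 0.094); 1:1 1.000 (Δ 0.239); 2:1 2.000 (Δ 0.761); root-2 1.414 (Δ 0.175).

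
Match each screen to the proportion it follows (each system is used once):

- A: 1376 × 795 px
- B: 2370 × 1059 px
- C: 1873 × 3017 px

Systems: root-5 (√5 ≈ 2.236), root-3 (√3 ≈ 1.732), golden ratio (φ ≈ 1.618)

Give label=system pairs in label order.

A=root-3, B=root-5, C=golden ratio

Ratios: A ≈ 1.731; B ≈ 2.238; C ≈ 1.611.
Targets: root-5 ≈ 2.236; root-3 ≈ 1.732; golden ratio ≈ 1.618.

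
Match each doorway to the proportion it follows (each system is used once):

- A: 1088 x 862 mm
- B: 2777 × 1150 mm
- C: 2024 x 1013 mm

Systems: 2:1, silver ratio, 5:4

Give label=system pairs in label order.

A = 1088/862 ≈ 1.262 → 5:4 (1.250)
B = 2777/1150 ≈ 2.415 → silver ratio (2.414)
C = 2024/1013 ≈ 1.998 → 2:1 (2.000)

A=5:4, B=silver ratio, C=2:1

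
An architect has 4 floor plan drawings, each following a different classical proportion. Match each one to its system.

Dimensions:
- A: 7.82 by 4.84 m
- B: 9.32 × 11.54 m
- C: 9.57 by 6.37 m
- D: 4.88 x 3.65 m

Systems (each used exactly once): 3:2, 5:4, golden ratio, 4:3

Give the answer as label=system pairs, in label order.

A=golden ratio, B=5:4, C=3:2, D=4:3

Ratios: A ≈ 1.616; B ≈ 1.238; C ≈ 1.502; D ≈ 1.337.
Targets: 3:2 ≈ 1.500; 5:4 ≈ 1.250; golden ratio ≈ 1.618; 4:3 ≈ 1.333.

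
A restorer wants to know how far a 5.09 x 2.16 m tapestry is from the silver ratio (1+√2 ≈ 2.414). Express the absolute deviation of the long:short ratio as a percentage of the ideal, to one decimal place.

Ratio = 5.09 / 2.16 ≈ 2.3565.
Ideal silver ratio ≈ 2.4142. |2.3565 − 2.4142| / 2.4142 ≈ 2.39% → 2.4%.

2.4%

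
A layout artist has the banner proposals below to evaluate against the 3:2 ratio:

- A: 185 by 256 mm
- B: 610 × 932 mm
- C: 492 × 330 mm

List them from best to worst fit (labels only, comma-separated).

C, B, A

A: 256/185 ≈ 1.384 → |1.384 − 1.500| = 0.116
B: 932/610 ≈ 1.528 → |1.528 − 1.500| = 0.028
C: 492/330 ≈ 1.491 → |1.491 − 1.500| = 0.009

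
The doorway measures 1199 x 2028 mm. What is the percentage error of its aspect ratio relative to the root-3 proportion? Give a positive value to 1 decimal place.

2.3%

Ratio = 2028 / 1199 ≈ 1.6914.
Ideal root-3 ≈ 1.7321. |1.6914 − 1.7321| / 1.7321 ≈ 2.35% → 2.3%.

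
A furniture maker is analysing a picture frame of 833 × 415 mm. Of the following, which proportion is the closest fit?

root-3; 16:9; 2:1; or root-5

2:1

833/415 ≈ 2.007. Nearest candidates are 2:1 (2.000, off by 0.007) and root-5 (2.236, off by 0.229).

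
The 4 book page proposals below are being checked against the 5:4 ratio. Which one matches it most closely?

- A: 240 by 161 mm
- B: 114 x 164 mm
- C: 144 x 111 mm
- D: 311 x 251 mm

Target 5:4 ≈ 1.250.
A: 1.491 (Δ0.241)  B: 1.439 (Δ0.189)  C: 1.297 (Δ0.047)  D: 1.239 (Δ0.011)

D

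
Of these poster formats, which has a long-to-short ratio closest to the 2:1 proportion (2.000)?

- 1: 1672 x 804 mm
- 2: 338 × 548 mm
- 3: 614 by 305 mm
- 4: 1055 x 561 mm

Target 2:1 ≈ 2.000.
1: 2.080 (Δ0.080)  2: 1.621 (Δ0.379)  3: 2.013 (Δ0.013)  4: 1.881 (Δ0.119)

3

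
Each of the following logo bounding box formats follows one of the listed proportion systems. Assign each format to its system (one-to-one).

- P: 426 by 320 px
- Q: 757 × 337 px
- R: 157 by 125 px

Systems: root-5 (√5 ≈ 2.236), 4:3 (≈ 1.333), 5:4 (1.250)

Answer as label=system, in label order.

P=4:3, Q=root-5, R=5:4

Ratios: P ≈ 1.331; Q ≈ 2.246; R ≈ 1.256.
Targets: root-5 ≈ 2.236; 4:3 ≈ 1.333; 5:4 ≈ 1.250.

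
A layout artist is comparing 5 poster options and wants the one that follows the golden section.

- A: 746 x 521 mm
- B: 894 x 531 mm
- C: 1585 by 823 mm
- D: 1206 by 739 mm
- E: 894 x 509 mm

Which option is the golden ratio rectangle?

D

Target golden ratio ≈ 1.618.
A: 1.432 (Δ0.186)  B: 1.684 (Δ0.066)  C: 1.926 (Δ0.308)  D: 1.632 (Δ0.014)  E: 1.756 (Δ0.138)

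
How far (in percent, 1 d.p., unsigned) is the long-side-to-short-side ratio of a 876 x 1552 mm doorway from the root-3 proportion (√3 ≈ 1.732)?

Ratio = 1552 / 876 ≈ 1.7717.
Ideal root-3 ≈ 1.7321. |1.7717 − 1.7321| / 1.7321 ≈ 2.29% → 2.3%.

2.3%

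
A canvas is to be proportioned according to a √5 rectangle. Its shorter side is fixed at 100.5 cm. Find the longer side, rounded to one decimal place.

224.7 cm

root-5 ≈ 2.23607.
Longer side = 100.5 × 2.23607 ≈ 224.725 → 224.7 cm.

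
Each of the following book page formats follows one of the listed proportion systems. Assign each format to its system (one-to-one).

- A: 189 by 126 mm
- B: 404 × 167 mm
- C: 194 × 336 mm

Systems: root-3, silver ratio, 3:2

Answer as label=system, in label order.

A = 189/126 ≈ 1.500 → 3:2 (1.500)
B = 404/167 ≈ 2.419 → silver ratio (2.414)
C = 336/194 ≈ 1.732 → root-3 (1.732)

A=3:2, B=silver ratio, C=root-3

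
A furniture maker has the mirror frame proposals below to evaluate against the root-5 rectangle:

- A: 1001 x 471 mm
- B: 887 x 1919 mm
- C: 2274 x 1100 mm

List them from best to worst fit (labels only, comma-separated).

A: 1001/471 ≈ 2.125 → |2.125 − 2.236| = 0.111
B: 1919/887 ≈ 2.163 → |2.163 − 2.236| = 0.073
C: 2274/1100 ≈ 2.067 → |2.067 − 2.236| = 0.169

B, A, C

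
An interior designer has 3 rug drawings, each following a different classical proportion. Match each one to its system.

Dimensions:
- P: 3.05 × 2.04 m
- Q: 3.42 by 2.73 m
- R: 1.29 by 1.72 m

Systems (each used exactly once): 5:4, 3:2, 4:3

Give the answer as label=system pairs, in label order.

P = 3.05/2.04 ≈ 1.495 → 3:2 (1.500)
Q = 3.42/2.73 ≈ 1.253 → 5:4 (1.250)
R = 1.72/1.29 ≈ 1.333 → 4:3 (1.333)

P=3:2, Q=5:4, R=4:3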